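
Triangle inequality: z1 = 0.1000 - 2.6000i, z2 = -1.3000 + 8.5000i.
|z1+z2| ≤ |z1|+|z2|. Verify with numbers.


|z1| = sqrt(0.1^2 + (-2.6)^2) = sqrt(6.77) = 2.6019
|z2| = sqrt((-1.3)^2 + 8.5^2) = sqrt(73.94) = 8.5988
z1+z2 = -1.2000 + 5.9000i
|z1+z2| = sqrt(36.25) = 6.0208
|z1|+|z2| = 2.6019 + 8.5988 = 11.2007

|z1+z2| = 6.0208 ≤ |z1|+|z2| = 11.2007 (verified)


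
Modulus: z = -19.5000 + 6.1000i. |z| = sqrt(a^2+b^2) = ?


|z| = sqrt((-19.5)^2 + 6.1^2) = sqrt(380.25 + 37.21) = sqrt(417.46) = 20.4318

|z| = 20.4318


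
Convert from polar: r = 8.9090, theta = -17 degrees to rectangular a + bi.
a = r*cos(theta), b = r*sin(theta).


a = 8.9090*cos(-17°) = 8.9090*0.9563 = 8.5197
b = 8.9090*sin(-17°) = 8.9090*(-0.29237) = -2.6047

8.5197 - 2.6047i


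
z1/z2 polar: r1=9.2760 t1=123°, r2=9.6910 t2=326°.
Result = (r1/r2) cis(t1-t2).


r = 9.2760 / 9.6910 = 0.9572
theta = 123° - 326° = -203° = 157° (mod 360)

0.9572 cis(157°)


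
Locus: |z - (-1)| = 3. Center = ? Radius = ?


|z - z0| = r is a circle with center z0 and radius r.
Center = (-1, 0), radius = 3

Circle with center (-1, 0) and radius 3


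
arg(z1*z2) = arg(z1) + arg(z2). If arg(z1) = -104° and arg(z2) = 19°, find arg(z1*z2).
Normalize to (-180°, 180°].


arg(z1*z2) = -104° + 19° = -85°
Normalized to (-180°, 180°]: -85°

-85°


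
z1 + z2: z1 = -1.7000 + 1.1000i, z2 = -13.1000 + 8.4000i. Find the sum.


Real: -1.7 - 13.1 = -14.8
Imag: 1.1 + 8.4 = 9.5

-14.8000 + 9.5000i


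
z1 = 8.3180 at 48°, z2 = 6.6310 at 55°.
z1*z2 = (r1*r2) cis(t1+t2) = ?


r = 8.3180 * 6.6310 = 55.1567
theta = 48° + 55° = 103° = 103° (mod 360)

55.1567 cis(103°)


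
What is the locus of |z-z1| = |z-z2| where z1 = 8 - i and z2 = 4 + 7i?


Equal distances means the locus is the perpendicular bisector of z1 and z2.
Midpoint = ((8+4)/2, (-1+7)/2) = (6.0000, 3.0000)

Perpendicular bisector through (6.0000, 3.0000)


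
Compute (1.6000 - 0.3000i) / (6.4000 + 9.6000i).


Conjugate of z2 = 6.4000 - 9.6000i
Numerator: (1.6000 - 0.3000i)(6.4000 - 9.6000i) = 7.3600 - 17.2800i
Denominator: 6.4^2 + 9.6^2 = 133.12
Result = (7.3600 - 17.2800i)/133.12

0.0553 - 0.1298i


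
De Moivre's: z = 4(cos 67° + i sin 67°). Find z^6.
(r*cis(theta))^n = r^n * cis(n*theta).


r^6 = 4^6 = 4096
n*theta = 6*67° = 402° = 42° (mod 360)
a = 4096*cos(42°) = 3043.9212
b = 4096*sin(42°) = 2740.7590

4096 cis(42°) = 3043.9212 + 2740.7590i


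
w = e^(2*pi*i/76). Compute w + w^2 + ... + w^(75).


With w = e^(2*pi*i/76), all 76 of the 76th roots of unity w^0 = 1, w, ..., w^(75) sum to 0: 1 + w + ... + w^(75) = (1 - w^76)/(1 - w) = 0 since w^76 = 1, w ≠ 1.
Removing the root 1: w + w^2 + ... + w^(75) = 0 - 1 = -1

Sum = -1


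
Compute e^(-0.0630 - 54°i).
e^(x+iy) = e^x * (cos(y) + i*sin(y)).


e^-0.0630 = 0.9389
cos(-54°) = 0.5878
sin(-54°) = -0.809
Real = 0.9389*0.5878 = 0.5519
Imag = 0.9389*(-0.809) = -0.7596

0.5519 - 0.7596i


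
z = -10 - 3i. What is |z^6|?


|z| = sqrt(100+9) = sqrt(109) = 10.4403
|z^6| = |z|^6 = (sqrt(109))^6 = 109^3 = 1295029

|z^6| = 1295029


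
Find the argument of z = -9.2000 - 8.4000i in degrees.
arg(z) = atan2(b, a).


Re = -9.2, Im = -8.4
arg = atan2(-8.4, -9.2) = -137.6026 degrees

arg(z) = -137.6026 degrees


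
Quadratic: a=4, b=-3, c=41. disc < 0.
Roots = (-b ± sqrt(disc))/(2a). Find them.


disc = (-3)^2 - 4*4*41 = 9 - 656 = -647
sqrt(|disc|) = sqrt(647) = 25.4362
Real part = 3/(2*4) = 0.3750
Imag part = 25.4362/(2*4) = 3.1795

0.3750 ± 3.1795i


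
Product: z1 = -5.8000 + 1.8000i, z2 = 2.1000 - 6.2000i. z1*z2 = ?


Real = -5.8*2.1 - 1.8*(-6.2) = -12.18 - (-11.16) = -1.02
Imag = -5.8*(-6.2) + 2.1*1.8 = 35.96 + 3.78 = 39.74

-1.0200 + 39.7400i


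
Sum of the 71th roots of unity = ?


The sum of all 71th roots of unity is 0.
Geometric series: (1 - w^71)/(1 - w) = (1-1)/(1-w) = 0 since w^71 = 1, w ≠ 1.
Alternatively: coefficient of z^70 in z^71 - 1 is 0.

0


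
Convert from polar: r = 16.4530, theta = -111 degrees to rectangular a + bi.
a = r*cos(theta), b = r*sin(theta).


a = 16.4530*cos(-111°) = 16.4530*(-0.358368) = -5.8962
b = 16.4530*sin(-111°) = 16.4530*(-0.93358) = -15.3602

-5.8962 - 15.3602i


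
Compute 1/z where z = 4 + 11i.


|z|^2 = 16+121 = 137
1/z = (4 - 11i)/137

1/z = 0.0292 - 0.0803i


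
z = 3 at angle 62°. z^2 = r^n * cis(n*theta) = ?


r^2 = 3^2 = 9
n*theta = 2*62° = 124° = 124° (mod 360)
a = 9*cos(124°) = -5.0327
b = 9*sin(124°) = 7.4613

9 cis(124°) = -5.0327 + 7.4613i


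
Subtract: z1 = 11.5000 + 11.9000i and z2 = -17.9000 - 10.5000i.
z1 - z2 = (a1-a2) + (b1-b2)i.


Real: 11.5 + 17.9 = 29.4
Imag: 11.9 + 10.5 = 22.4

29.4000 + 22.4000i


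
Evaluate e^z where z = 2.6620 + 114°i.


e^2.6620 = 14.3249
cos(114°) = -0.40674
sin(114°) = 0.91355
Real = 14.3249*(-0.40674) = -5.8265
Imag = 14.3249*0.91355 = 13.0865

-5.8265 + 13.0865i


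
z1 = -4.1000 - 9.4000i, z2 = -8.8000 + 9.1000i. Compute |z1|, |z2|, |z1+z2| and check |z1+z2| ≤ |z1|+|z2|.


|z1| = sqrt((-4.1)^2 + (-9.4)^2) = sqrt(105.17) = 10.2552
|z2| = sqrt((-8.8)^2 + 9.1^2) = sqrt(160.25) = 12.6590
z1+z2 = -12.9000 - 0.3000i
|z1+z2| = sqrt(166.5) = 12.9035
|z1|+|z2| = 10.2552 + 12.6590 = 22.9142

|z1+z2| = 12.9035 ≤ |z1|+|z2| = 22.9142 (verified)


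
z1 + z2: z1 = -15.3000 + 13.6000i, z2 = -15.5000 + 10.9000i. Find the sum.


Real: -15.3 - 15.5 = -30.8
Imag: 13.6 + 10.9 = 24.5

-30.8000 + 24.5000i


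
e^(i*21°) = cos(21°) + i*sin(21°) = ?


cos(21°) = 0.9336
sin(21°) = 0.3584

e^(i*21°) = 0.9336 + 0.3584i


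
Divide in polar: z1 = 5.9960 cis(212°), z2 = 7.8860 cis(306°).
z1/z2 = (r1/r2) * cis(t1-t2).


r = 5.9960 / 7.8860 = 0.7603
theta = 212° - 306° = -94° = 266° (mod 360)

0.7603 cis(266°)


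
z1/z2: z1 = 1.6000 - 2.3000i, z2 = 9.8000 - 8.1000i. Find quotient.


Conjugate of z2 = 9.8000 + 8.1000i
Numerator: (1.6000 - 2.3000i)(9.8000 + 8.1000i) = 34.3100 - 9.5800i
Denominator: 9.8^2 + (-8.1)^2 = 161.65
Result = (34.3100 - 9.5800i)/161.65

0.2122 - 0.0593i


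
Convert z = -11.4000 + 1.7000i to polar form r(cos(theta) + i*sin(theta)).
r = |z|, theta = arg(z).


r = sqrt(129.96+2.89) = sqrt(132.85) = 11.5261
theta = atan2(1.7, -11.4) = 171.5184 degrees

r = 11.5261, theta = 171.5184 degrees


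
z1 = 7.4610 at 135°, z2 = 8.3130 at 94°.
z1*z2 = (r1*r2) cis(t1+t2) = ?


r = 7.4610 * 8.3130 = 62.0233
theta = 135° + 94° = 229° = 229° (mod 360)

62.0233 cis(229°)


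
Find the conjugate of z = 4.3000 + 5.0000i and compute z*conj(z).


z_bar = 4.3000 - 5.0000i
z*z_bar = 4.3^2 + 5^2 = 18.49 + 25 = 43.49

z_bar = 4.3000 - 5.0000i, z*z_bar = 43.49


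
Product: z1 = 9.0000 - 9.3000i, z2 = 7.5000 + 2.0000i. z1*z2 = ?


Real = 9*7.5 - (-9.3)*2 = 67.5 - (-18.6) = 86.1
Imag = 9*2 + 7.5*(-9.3) = 18 - (69.75) = -51.75

86.1000 - 51.7500i


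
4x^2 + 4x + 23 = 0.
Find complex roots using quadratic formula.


disc = 4^2 - 4*4*23 = 16 - 368 = -352
sqrt(|disc|) = sqrt(352) = 18.7617
Real part = -4/(2*4) = -0.5000
Imag part = 18.7617/(2*4) = 2.3452

-0.5000 ± 2.3452i


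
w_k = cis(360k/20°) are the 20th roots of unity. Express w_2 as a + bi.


Angle = 360*2/20 = 36°
a = cos(36°) = 0.8090
b = sin(36°) = 0.5878

0.8090 + 0.5878i


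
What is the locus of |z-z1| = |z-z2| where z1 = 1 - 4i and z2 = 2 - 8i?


Equal distances means the locus is the perpendicular bisector of z1 and z2.
Midpoint = ((1+2)/2, (-4+(-8))/2) = (1.5000, -6.0000)

Perpendicular bisector through (1.5000, -6.0000)


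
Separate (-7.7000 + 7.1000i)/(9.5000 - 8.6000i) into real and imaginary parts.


Multiply by conjugate: (-7.7000 + 7.1000i)(9.5000 + 8.6000i) / (9.5^2 + (-8.6)^2)
Numerator real = -7.7*9.5 + 7.1*(-8.6) = -134.21
Numerator imag = 7.1*9.5 - (-7.7)*(-8.6) = 1.23
Denominator = 164.21
Re(z) = -134.21/164.21 = -0.8173
Im(z) = 1.23/164.21 = 0.0075

Re(z) = -0.8173, Im(z) = 0.0075


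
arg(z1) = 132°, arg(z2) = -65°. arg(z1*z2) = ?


arg(z1*z2) = 132° - 65° = 67°
Normalized to (-180°, 180°]: 67°

67°


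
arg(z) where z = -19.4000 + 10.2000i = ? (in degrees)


Re = -19.4, Im = 10.2
arg = atan2(10.2, -19.4) = 152.2658 degrees

arg(z) = 152.2658 degrees


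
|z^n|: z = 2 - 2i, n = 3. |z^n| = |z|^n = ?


|z| = sqrt(4+4) = sqrt(8) = 2.8284
|z^3| = |z|^3 = (sqrt(8))^3 = 8*sqrt(8)

|z^3| = 8*sqrt(8) ≈ 22.6274


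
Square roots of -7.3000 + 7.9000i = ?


|z| = sqrt(53.29+62.41) = 10.7564
sqrt((|z|+a)/2) = sqrt((10.7564+(-7.3))/2) = sqrt(1.7282) = 1.3146
sqrt((|z|-a)/2) = sqrt((10.7564-(-7.3))/2) = sqrt(9.0282) = 3.0047

±(1.3146 + 3.0047i) i.e. 1.3146 + 3.0047i and -1.3146 - 3.0047i


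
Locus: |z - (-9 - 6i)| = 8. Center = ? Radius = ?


|z - z0| = r is a circle with center z0 and radius r.
Center = (-9, -6), radius = 8

Circle with center (-9, -6) and radius 8


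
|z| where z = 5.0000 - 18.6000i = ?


|z| = sqrt(5^2 + (-18.6)^2) = sqrt(25 + 345.96) = sqrt(370.96) = 19.2603

|z| = 19.2603


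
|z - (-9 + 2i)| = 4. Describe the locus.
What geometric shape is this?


|z - z0| = r is a circle with center z0 and radius r.
Center = (-9, 2), radius = 4

Circle with center (-9, 2) and radius 4


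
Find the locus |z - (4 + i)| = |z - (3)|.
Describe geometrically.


Equal distances means the locus is the perpendicular bisector of z1 and z2.
Midpoint = ((4+3)/2, (1+0)/2) = (3.5000, 0.5000)

Perpendicular bisector through (3.5000, 0.5000)


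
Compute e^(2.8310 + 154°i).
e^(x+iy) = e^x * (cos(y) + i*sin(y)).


e^2.8310 = 16.9624
cos(154°) = -0.898794
sin(154°) = 0.43837
Real = 16.9624*(-0.898794) = -15.2457
Imag = 16.9624*0.43837 = 7.4358

-15.2457 + 7.4358i


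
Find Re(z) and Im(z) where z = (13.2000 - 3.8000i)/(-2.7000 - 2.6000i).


Multiply by conjugate: (13.2000 - 3.8000i)(-2.7000 + 2.6000i) / ((-2.7)^2 + (-2.6)^2)
Numerator real = 13.2*(-2.7) - (3.8)*(-2.6) = -25.76
Numerator imag = -3.8*(-2.7) - 13.2*(-2.6) = 44.58
Denominator = 14.05
Re(z) = -25.76/14.05 = -1.8335
Im(z) = 44.58/14.05 = 3.1730

Re(z) = -1.8335, Im(z) = 3.1730


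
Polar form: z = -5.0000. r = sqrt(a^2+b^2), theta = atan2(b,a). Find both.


r = sqrt(25+0) = sqrt(25) = 5.0000
theta = atan2(0, -5) = 180.0000 degrees

r = 5.0000, theta = 180.0000 degrees


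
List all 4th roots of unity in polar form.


The 4th roots of unity are cis(360k/4°) for k=0..3
Angle step = 360/4 = 90°
Primitive root: cis(90°)
Primitive root = 0 + 1.0000i

4 roots at angles: 0°, 90°, 180°, 270°


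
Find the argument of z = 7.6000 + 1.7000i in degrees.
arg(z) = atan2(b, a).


Re = 7.6, Im = 1.7
arg = atan2(1.7, 7.6) = 12.6086 degrees

arg(z) = 12.6086 degrees


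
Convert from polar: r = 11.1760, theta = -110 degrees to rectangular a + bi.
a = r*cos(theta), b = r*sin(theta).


a = 11.1760*cos(-110°) = 11.1760*(-0.34202) = -3.8224
b = 11.1760*sin(-110°) = 11.1760*(-0.93969) = -10.5020

-3.8224 - 10.5020i


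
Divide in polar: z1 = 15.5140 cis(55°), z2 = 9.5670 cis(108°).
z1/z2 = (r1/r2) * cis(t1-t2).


r = 15.5140 / 9.5670 = 1.6216
theta = 55° - 108° = -53° = 307° (mod 360)

1.6216 cis(307°)


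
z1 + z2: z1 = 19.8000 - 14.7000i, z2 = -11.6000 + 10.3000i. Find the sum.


Real: 19.8 - 11.6 = 8.2
Imag: -14.7 + 10.3 = -4.4

8.2000 - 4.4000i


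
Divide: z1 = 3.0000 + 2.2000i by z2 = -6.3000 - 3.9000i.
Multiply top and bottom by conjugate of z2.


Conjugate of z2 = -6.3000 + 3.9000i
Numerator: (3.0000 + 2.2000i)(-6.3000 + 3.9000i) = -27.4800 - 2.1600i
Denominator: (-6.3)^2 + (-3.9)^2 = 54.9
Result = (-27.4800 - 2.1600i)/54.9

-0.5005 - 0.0393i


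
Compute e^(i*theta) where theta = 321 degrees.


cos(321°) = 0.7771
sin(321°) = -0.6293

e^(i*321°) = 0.7771 - 0.6293i


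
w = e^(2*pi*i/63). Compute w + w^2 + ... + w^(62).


With w = e^(2*pi*i/63), all 63 of the 63th roots of unity w^0 = 1, w, ..., w^(62) sum to 0: 1 + w + ... + w^(62) = (1 - w^63)/(1 - w) = 0 since w^63 = 1, w ≠ 1.
Removing the root 1: w + w^2 + ... + w^(62) = 0 - 1 = -1

Sum = -1


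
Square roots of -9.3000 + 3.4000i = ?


|z| = sqrt(86.49+11.56) = 9.9020
sqrt((|z|+a)/2) = sqrt((9.9020+(-9.3))/2) = sqrt(0.3010) = 0.5486
sqrt((|z|-a)/2) = sqrt((9.9020-(-9.3))/2) = sqrt(9.6010) = 3.0985

±(0.5486 + 3.0985i) i.e. 0.5486 + 3.0985i and -0.5486 - 3.0985i


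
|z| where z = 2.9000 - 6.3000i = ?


|z| = sqrt(2.9^2 + (-6.3)^2) = sqrt(8.41 + 39.69) = sqrt(48.1) = 6.9354

|z| = 6.9354


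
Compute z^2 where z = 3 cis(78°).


r^2 = 3^2 = 9
n*theta = 2*78° = 156° = 156° (mod 360)
a = 9*cos(156°) = -8.2219
b = 9*sin(156°) = 3.6606

9 cis(156°) = -8.2219 + 3.6606i


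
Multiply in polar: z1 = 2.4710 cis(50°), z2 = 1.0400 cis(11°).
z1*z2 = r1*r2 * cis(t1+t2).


r = 2.4710 * 1.0400 = 2.5698
theta = 50° + 11° = 61° = 61° (mod 360)

2.5698 cis(61°)


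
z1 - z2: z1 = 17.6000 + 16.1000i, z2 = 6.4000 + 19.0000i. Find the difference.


Real: 17.6 - 6.4 = 11.2
Imag: 16.1 - 19 = -2.9

11.2000 - 2.9000i


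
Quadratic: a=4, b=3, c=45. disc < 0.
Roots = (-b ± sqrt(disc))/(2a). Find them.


disc = 3^2 - 4*4*45 = 9 - 720 = -711
sqrt(|disc|) = sqrt(711) = 26.6646
Real part = -3/(2*4) = -0.3750
Imag part = 26.6646/(2*4) = 3.3331

-0.3750 ± 3.3331i


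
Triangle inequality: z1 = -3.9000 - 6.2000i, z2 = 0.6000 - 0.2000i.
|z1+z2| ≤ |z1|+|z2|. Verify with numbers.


|z1| = sqrt((-3.9)^2 + (-6.2)^2) = sqrt(53.65) = 7.3246
|z2| = sqrt(0.6^2 + (-0.2)^2) = sqrt(0.4) = 0.6325
z1+z2 = -3.3000 - 6.4000i
|z1+z2| = sqrt(51.85) = 7.2007
|z1|+|z2| = 7.3246 + 0.6325 = 7.9571

|z1+z2| = 7.2007 ≤ |z1|+|z2| = 7.9571 (verified)


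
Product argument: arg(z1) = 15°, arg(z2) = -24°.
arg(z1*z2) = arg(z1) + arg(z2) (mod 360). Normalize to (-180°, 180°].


arg(z1*z2) = 15° - 24° = -9°
Normalized to (-180°, 180°]: -9°

-9°


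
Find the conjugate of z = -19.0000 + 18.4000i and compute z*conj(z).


z_bar = -19.0000 - 18.4000i
z*z_bar = (-19)^2 + 18.4^2 = 361 + 338.56 = 699.56

z_bar = -19.0000 - 18.4000i, z*z_bar = 699.56


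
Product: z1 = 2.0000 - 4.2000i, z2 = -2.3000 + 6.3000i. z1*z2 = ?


Real = 2*(-2.3) - (-4.2)*6.3 = -4.6 - (-26.46) = 21.86
Imag = 2*6.3 - (2.3)*(-4.2) = 12.6 + 9.66 = 22.26

21.8600 + 22.2600i


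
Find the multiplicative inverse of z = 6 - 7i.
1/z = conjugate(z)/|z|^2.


|z|^2 = 36+49 = 85
1/z = (6 + 7i)/85

1/z = 0.0706 + 0.0824i


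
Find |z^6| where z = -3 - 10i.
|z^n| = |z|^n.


|z| = sqrt(9+100) = sqrt(109) = 10.4403
|z^6| = |z|^6 = (sqrt(109))^6 = 109^3 = 1295029

|z^6| = 1295029


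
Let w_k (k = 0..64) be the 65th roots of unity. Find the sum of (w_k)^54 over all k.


The roots are w_k = w^k with w = e^(2*pi*i/65), and (w^k)^54 = (w^54)^k.
So S = 1 + u + u^2 + ... + u^(64) with u = w^54.
54 = 0*65 + 54, so 54 is not a multiple of 65: u = w^54 ≠ 1 (w is a primitive 65th root), while u^65 = (w^65)^54 = 1.
Geometric series: S = (1 - u^65)/(1 - u) = (1 - 1)/(1 - u) = 0

S = 0


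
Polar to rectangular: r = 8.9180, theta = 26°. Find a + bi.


a = 8.9180*cos(26°) = 8.9180*0.89879 = 8.0154
b = 8.9180*sin(26°) = 8.9180*0.43837 = 3.9094

8.0154 + 3.9094i


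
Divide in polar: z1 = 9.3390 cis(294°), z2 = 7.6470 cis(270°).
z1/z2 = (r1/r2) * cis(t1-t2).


r = 9.3390 / 7.6470 = 1.2213
theta = 294° - 270° = 24° = 24° (mod 360)

1.2213 cis(24°)


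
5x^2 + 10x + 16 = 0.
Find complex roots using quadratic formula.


disc = 10^2 - 4*5*16 = 100 - 320 = -220
sqrt(|disc|) = sqrt(220) = 14.8324
Real part = -10/(2*5) = -1.0000
Imag part = 14.8324/(2*5) = 1.4832

-1.0000 ± 1.4832i


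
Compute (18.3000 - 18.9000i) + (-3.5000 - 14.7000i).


Real: 18.3 - 3.5 = 14.8
Imag: -18.9 - 14.7 = -33.6

14.8000 - 33.6000i


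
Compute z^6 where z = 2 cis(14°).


r^6 = 2^6 = 64
n*theta = 6*14° = 84° = 84° (mod 360)
a = 64*cos(84°) = 6.6898
b = 64*sin(84°) = 63.6494

64 cis(84°) = 6.6898 + 63.6494i


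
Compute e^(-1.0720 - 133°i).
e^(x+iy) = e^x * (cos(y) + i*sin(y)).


e^-1.0720 = 0.34232
cos(-133°) = -0.682
sin(-133°) = -0.7314
Real = 0.34232*(-0.682) = -0.2335
Imag = 0.34232*(-0.7314) = -0.2504

-0.2335 - 0.2504i


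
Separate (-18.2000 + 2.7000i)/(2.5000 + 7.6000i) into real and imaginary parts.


Multiply by conjugate: (-18.2000 + 2.7000i)(2.5000 - 7.6000i) / (2.5^2 + 7.6^2)
Numerator real = -18.2*2.5 + 2.7*7.6 = -24.98
Numerator imag = 2.7*2.5 - (-18.2)*7.6 = 145.07
Denominator = 64.01
Re(z) = -24.98/64.01 = -0.3903
Im(z) = 145.07/64.01 = 2.2664

Re(z) = -0.3903, Im(z) = 2.2664


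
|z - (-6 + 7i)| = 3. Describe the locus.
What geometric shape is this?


|z - z0| = r is a circle with center z0 and radius r.
Center = (-6, 7), radius = 3

Circle with center (-6, 7) and radius 3


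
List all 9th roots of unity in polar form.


The 9th roots of unity are cis(360k/9°) for k=0..8
Angle step = 360/9 = 40°
Primitive root: cis(40°)
Primitive root = 0.7660 + 0.6428i

9 roots at angles: 0°, 40°, 80°, 120°, 160°, 200°, 240°, 280°, 320°


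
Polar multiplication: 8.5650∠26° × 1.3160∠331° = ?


r = 8.5650 * 1.3160 = 11.2715
theta = 26° + 331° = 357° = 357° (mod 360)

11.2715 cis(357°)


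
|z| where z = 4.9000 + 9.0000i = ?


|z| = sqrt(4.9^2 + 9^2) = sqrt(24.01 + 81) = sqrt(105.01) = 10.2474

|z| = 10.2474


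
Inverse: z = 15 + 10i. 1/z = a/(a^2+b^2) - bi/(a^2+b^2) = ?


|z|^2 = 225+100 = 325
1/z = (15 - 10i)/325

1/z = 0.0462 - 0.0308i


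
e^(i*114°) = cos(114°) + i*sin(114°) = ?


cos(114°) = -0.4067
sin(114°) = 0.9135

e^(i*114°) = -0.4067 + 0.9135i


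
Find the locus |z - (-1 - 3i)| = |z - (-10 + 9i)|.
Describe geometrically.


Equal distances means the locus is the perpendicular bisector of z1 and z2.
Midpoint = ((-1+(-10))/2, (-3+9)/2) = (-5.5000, 3.0000)

Perpendicular bisector through (-5.5000, 3.0000)


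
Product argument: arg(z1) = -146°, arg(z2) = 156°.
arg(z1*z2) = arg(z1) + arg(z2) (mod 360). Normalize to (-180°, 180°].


arg(z1*z2) = -146° + 156° = 10°
Normalized to (-180°, 180°]: 10°

10°


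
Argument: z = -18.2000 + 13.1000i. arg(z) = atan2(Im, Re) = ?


Re = -18.2, Im = 13.1
arg = atan2(13.1, -18.2) = 144.2544 degrees

arg(z) = 144.2544 degrees


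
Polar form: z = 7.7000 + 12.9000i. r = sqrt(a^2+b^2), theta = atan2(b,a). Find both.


r = sqrt(59.29+166.41) = sqrt(225.7) = 15.0233
theta = atan2(12.9, 7.7) = 59.1671 degrees

r = 15.0233, theta = 59.1671 degrees


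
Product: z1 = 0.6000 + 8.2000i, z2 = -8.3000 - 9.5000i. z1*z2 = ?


Real = 0.6*(-8.3) - 8.2*(-9.5) = -4.98 - (-77.9) = 72.92
Imag = 0.6*(-9.5) - (8.3)*8.2 = -5.7 - (68.06) = -73.76

72.9200 - 73.7600i


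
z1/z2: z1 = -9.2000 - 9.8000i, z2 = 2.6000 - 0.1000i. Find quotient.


Conjugate of z2 = 2.6000 + 0.1000i
Numerator: (-9.2000 - 9.8000i)(2.6000 + 0.1000i) = -22.9400 - 26.4000i
Denominator: 2.6^2 + (-0.1)^2 = 6.77
Result = (-22.9400 - 26.4000i)/6.77

-3.3885 - 3.8996i


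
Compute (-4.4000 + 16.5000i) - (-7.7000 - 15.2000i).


Real: -4.4 + 7.7 = 3.3
Imag: 16.5 + 15.2 = 31.7

3.3000 + 31.7000i


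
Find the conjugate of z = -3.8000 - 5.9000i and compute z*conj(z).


z_bar = -3.8000 + 5.9000i
z*z_bar = (-3.8)^2 + (-5.9)^2 = 14.44 + 34.81 = 49.25

z_bar = -3.8000 + 5.9000i, z*z_bar = 49.25


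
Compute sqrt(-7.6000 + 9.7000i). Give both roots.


|z| = sqrt(57.76+94.09) = 12.3227
sqrt((|z|+a)/2) = sqrt((12.3227+(-7.6))/2) = sqrt(2.3614) = 1.5367
sqrt((|z|-a)/2) = sqrt((12.3227-(-7.6))/2) = sqrt(9.9614) = 3.1562

±(1.5367 + 3.1562i) i.e. 1.5367 + 3.1562i and -1.5367 - 3.1562i


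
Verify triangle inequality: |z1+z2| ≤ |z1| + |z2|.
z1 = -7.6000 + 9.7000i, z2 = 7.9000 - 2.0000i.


|z1| = sqrt((-7.6)^2 + 9.7^2) = sqrt(151.85) = 12.3227
|z2| = sqrt(7.9^2 + (-2)^2) = sqrt(66.41) = 8.1492
z1+z2 = 0.3000 + 7.7000i
|z1+z2| = sqrt(59.38) = 7.7058
|z1|+|z2| = 12.3227 + 8.1492 = 20.4719

|z1+z2| = 7.7058 ≤ |z1|+|z2| = 20.4719 (verified)


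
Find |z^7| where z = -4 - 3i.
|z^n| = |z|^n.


|z| = sqrt(16+9) = sqrt(25) = 5
|z^7| = |z|^7 = 5^7 = 78125

|z^7| = 78125


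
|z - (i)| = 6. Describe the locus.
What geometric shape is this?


|z - z0| = r is a circle with center z0 and radius r.
Center = (0, 1), radius = 6

Circle with center (0, 1) and radius 6


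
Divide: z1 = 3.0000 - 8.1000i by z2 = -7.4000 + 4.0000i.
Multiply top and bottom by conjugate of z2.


Conjugate of z2 = -7.4000 - 4.0000i
Numerator: (3.0000 - 8.1000i)(-7.4000 - 4.0000i) = -54.6000 + 47.9400i
Denominator: (-7.4)^2 + 4^2 = 70.76
Result = (-54.6000 + 47.9400i)/70.76

-0.7716 + 0.6775i


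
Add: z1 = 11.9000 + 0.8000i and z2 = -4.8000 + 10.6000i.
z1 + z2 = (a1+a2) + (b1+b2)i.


Real: 11.9 - 4.8 = 7.1
Imag: 0.8 + 10.6 = 11.4

7.1000 + 11.4000i


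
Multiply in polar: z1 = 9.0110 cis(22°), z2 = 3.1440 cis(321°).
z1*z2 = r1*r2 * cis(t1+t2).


r = 9.0110 * 3.1440 = 28.3306
theta = 22° + 321° = 343° = 343° (mod 360)

28.3306 cis(343°)


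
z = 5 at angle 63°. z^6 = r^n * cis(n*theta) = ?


r^6 = 5^6 = 15625
n*theta = 6*63° = 378° = 18° (mod 360)
a = 15625*cos(18°) = 14860.2581
b = 15625*sin(18°) = 4828.3905

15625 cis(18°) = 14860.2581 + 4828.3905i


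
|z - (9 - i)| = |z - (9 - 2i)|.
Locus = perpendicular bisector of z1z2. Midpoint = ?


Equal distances means the locus is the perpendicular bisector of z1 and z2.
Midpoint = ((9+9)/2, (-1+(-2))/2) = (9.0000, -1.5000)

Perpendicular bisector through (9.0000, -1.5000)


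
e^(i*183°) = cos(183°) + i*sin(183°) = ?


cos(183°) = -0.9986
sin(183°) = -0.0523

e^(i*183°) = -0.9986 - 0.0523i


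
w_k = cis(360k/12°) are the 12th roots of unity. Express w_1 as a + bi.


Angle = 360*1/12 = 30°
a = cos(30°) = 0.8660
b = sin(30°) = 0.5000

0.8660 + 0.5000i


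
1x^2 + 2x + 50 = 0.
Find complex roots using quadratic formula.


disc = 2^2 - 4*1*50 = 4 - 200 = -196
sqrt(|disc|) = sqrt(196) = 14.0000
Real part = -2/(2*1) = -1.0000
Imag part = 14.0000/(2*1) = 7.0000

-1.0000 ± 7.0000i


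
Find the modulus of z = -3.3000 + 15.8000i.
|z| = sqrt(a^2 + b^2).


|z| = sqrt((-3.3)^2 + 15.8^2) = sqrt(10.89 + 249.64) = sqrt(260.53) = 16.1409

|z| = 16.1409


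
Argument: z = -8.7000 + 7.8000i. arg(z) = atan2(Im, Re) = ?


Re = -8.7, Im = 7.8
arg = atan2(7.8, -8.7) = 138.1221 degrees

arg(z) = 138.1221 degrees


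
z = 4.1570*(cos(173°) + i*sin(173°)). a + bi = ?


a = 4.1570*cos(173°) = 4.1570*(-0.99255) = -4.1260
b = 4.1570*sin(173°) = 4.1570*0.12187 = 0.5066

-4.1260 + 0.5066i


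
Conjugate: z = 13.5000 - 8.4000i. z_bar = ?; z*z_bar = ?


z_bar = 13.5000 + 8.4000i
z*z_bar = 13.5^2 + (-8.4)^2 = 182.25 + 70.56 = 252.81

z_bar = 13.5000 + 8.4000i, z*z_bar = 252.81


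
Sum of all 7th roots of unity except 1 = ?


With w = e^(2*pi*i/7), all 7 of the 7th roots of unity w^0 = 1, w, ..., w^(6) sum to 0: 1 + w + ... + w^(6) = (1 - w^7)/(1 - w) = 0 since w^7 = 1, w ≠ 1.
Removing the root 1: w + w^2 + ... + w^(6) = 0 - 1 = -1

Sum = -1


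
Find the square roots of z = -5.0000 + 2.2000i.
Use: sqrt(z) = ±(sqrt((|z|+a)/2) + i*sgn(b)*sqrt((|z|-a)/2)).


|z| = sqrt(25+4.84) = 5.4626
sqrt((|z|+a)/2) = sqrt((5.4626+(-5))/2) = sqrt(0.2313) = 0.4809
sqrt((|z|-a)/2) = sqrt((5.4626-(-5))/2) = sqrt(5.2313) = 2.2872

±(0.4809 + 2.2872i) i.e. 0.4809 + 2.2872i and -0.4809 - 2.2872i


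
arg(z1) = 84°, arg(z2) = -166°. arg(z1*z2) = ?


arg(z1*z2) = 84° - 166° = -82°
Normalized to (-180°, 180°]: -82°

-82°


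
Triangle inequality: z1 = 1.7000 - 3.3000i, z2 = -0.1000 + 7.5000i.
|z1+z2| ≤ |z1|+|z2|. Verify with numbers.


|z1| = sqrt(1.7^2 + (-3.3)^2) = sqrt(13.78) = 3.7121
|z2| = sqrt((-0.1)^2 + 7.5^2) = sqrt(56.26) = 7.5007
z1+z2 = 1.6000 + 4.2000i
|z1+z2| = sqrt(20.2) = 4.4944
|z1|+|z2| = 3.7121 + 7.5007 = 11.2128

|z1+z2| = 4.4944 ≤ |z1|+|z2| = 11.2128 (verified)


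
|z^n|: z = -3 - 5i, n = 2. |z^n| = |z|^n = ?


|z| = sqrt(9+25) = sqrt(34) = 5.8310
|z^2| = |z|^2 = (sqrt(34))^2 = 34

|z^2| = 34


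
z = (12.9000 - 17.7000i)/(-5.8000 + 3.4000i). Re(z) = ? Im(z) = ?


Multiply by conjugate: (12.9000 - 17.7000i)(-5.8000 - 3.4000i) / ((-5.8)^2 + 3.4^2)
Numerator real = 12.9*(-5.8) - (17.7)*3.4 = -135
Numerator imag = -17.7*(-5.8) - 12.9*3.4 = 58.8
Denominator = 45.2
Re(z) = -135/45.2 = -2.9867
Im(z) = 58.8/45.2 = 1.3009

Re(z) = -2.9867, Im(z) = 1.3009


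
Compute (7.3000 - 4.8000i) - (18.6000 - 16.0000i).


Real: 7.3 - 18.6 = -11.3
Imag: -4.8 + 16 = 11.2

-11.3000 + 11.2000i


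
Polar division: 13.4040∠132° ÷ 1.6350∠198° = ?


r = 13.4040 / 1.6350 = 8.1982
theta = 132° - 198° = -66° = 294° (mod 360)

8.1982 cis(294°)


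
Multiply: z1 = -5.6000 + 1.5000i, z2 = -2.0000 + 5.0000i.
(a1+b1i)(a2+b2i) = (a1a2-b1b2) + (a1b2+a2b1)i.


Real = -5.6*(-2) - 1.5*5 = 11.2 - 7.5 = 3.7
Imag = -5.6*5 - (2)*1.5 = -28 - (3) = -31

3.7000 - 31.0000i


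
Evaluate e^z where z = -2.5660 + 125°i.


e^-2.5660 = 0.0768
cos(125°) = -0.5736
sin(125°) = 0.8192
Real = 0.0768*(-0.5736) = -0.0441
Imag = 0.0768*0.8192 = 0.0629

-0.0441 + 0.0629i


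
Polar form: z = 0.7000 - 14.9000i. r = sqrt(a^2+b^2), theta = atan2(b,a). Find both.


r = sqrt(0.49+222.01) = sqrt(222.5) = 14.9164
theta = atan2(-14.9, 0.7) = -87.3102 degrees

r = 14.9164, theta = -87.3102 degrees


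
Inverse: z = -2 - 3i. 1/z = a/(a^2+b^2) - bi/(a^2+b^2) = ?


|z|^2 = 4+9 = 13
1/z = (-2 + 3i)/13

1/z = -0.1538 + 0.2308i


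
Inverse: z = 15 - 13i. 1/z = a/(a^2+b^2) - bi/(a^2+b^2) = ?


|z|^2 = 225+169 = 394
1/z = (15 + 13i)/394

1/z = 0.0381 + 0.0330i


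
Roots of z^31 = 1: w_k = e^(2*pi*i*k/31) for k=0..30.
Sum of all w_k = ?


The sum of all 31th roots of unity is 0.
Geometric series: (1 - w^31)/(1 - w) = (1-1)/(1-w) = 0 since w^31 = 1, w ≠ 1.
Alternatively: coefficient of z^30 in z^31 - 1 is 0.

0


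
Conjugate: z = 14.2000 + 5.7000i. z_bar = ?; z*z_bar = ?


z_bar = 14.2000 - 5.7000i
z*z_bar = 14.2^2 + 5.7^2 = 201.64 + 32.49 = 234.13

z_bar = 14.2000 - 5.7000i, z*z_bar = 234.13


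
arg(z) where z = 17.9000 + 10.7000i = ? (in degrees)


Re = 17.9, Im = 10.7
arg = atan2(10.7, 17.9) = 30.8695 degrees

arg(z) = 30.8695 degrees


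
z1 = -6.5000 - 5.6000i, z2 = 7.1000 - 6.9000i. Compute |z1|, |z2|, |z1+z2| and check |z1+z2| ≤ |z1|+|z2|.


|z1| = sqrt((-6.5)^2 + (-5.6)^2) = sqrt(73.61) = 8.5796
|z2| = sqrt(7.1^2 + (-6.9)^2) = sqrt(98.02) = 9.9005
z1+z2 = 0.6000 - 12.5000i
|z1+z2| = sqrt(156.61) = 12.5144
|z1|+|z2| = 8.5796 + 9.9005 = 18.4801

|z1+z2| = 12.5144 ≤ |z1|+|z2| = 18.4801 (verified)


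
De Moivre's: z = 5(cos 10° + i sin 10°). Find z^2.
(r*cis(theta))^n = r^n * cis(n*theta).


r^2 = 5^2 = 25
n*theta = 2*10° = 20° = 20° (mod 360)
a = 25*cos(20°) = 23.4923
b = 25*sin(20°) = 8.5505

25 cis(20°) = 23.4923 + 8.5505i


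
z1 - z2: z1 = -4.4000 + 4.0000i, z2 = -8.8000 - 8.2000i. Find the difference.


Real: -4.4 + 8.8 = 4.4
Imag: 4 + 8.2 = 12.2

4.4000 + 12.2000i


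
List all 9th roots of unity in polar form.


The 9th roots of unity are cis(360k/9°) for k=0..8
Angle step = 360/9 = 40°
Primitive root: cis(40°)
Primitive root = 0.7660 + 0.6428i

9 roots at angles: 0°, 40°, 80°, 120°, 160°, 200°, 240°, 280°, 320°


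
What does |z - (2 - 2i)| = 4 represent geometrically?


|z - z0| = r is a circle with center z0 and radius r.
Center = (2, -2), radius = 4

Circle with center (2, -2) and radius 4


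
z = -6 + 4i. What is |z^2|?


|z| = sqrt(36+16) = sqrt(52) = 7.2111
|z^2| = |z|^2 = (sqrt(52))^2 = 52

|z^2| = 52


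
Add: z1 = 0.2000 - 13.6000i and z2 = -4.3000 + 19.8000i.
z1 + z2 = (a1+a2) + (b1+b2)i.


Real: 0.2 - 4.3 = -4.1
Imag: -13.6 + 19.8 = 6.2

-4.1000 + 6.2000i


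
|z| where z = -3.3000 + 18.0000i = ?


|z| = sqrt((-3.3)^2 + 18^2) = sqrt(10.89 + 324) = sqrt(334.89) = 18.3000

|z| = 18.3000


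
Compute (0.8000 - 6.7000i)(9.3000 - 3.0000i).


Real = 0.8*9.3 - (-6.7)*(-3) = 7.44 - 20.1 = -12.66
Imag = 0.8*(-3) + 9.3*(-6.7) = -2.4 - (62.31) = -64.71

-12.6600 - 64.7100i


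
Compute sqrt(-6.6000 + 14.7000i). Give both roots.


|z| = sqrt(43.56+216.09) = 16.1137
sqrt((|z|+a)/2) = sqrt((16.1137+(-6.6))/2) = sqrt(4.7568) = 2.1810
sqrt((|z|-a)/2) = sqrt((16.1137-(-6.6))/2) = sqrt(11.3568) = 3.3700

±(2.1810 + 3.3700i) i.e. 2.1810 + 3.3700i and -2.1810 - 3.3700i


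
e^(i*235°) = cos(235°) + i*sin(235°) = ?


cos(235°) = -0.5736
sin(235°) = -0.8192

e^(i*235°) = -0.5736 - 0.8192i


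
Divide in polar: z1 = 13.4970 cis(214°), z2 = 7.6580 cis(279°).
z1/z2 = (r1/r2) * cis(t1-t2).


r = 13.4970 / 7.6580 = 1.7625
theta = 214° - 279° = -65° = 295° (mod 360)

1.7625 cis(295°)


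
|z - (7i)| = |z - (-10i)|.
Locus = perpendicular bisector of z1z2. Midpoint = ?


Equal distances means the locus is the perpendicular bisector of z1 and z2.
Midpoint = ((0+0)/2, (7+(-10))/2) = (0, -1.5000)

Perpendicular bisector through (0, -1.5000)


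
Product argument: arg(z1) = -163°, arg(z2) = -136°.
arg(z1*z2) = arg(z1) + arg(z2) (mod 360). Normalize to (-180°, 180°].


arg(z1*z2) = -163° - 136° = -299°
Normalized to (-180°, 180°]: 61°

61°


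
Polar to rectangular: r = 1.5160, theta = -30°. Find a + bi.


a = 1.5160*cos(-30°) = 1.5160*0.866 = 1.3129
b = 1.5160*sin(-30°) = 1.5160*(-0.5) = -0.7580

1.3129 - 0.7580i


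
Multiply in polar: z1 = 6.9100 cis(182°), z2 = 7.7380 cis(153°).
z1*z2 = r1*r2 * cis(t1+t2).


r = 6.9100 * 7.7380 = 53.4696
theta = 182° + 153° = 335° = 335° (mod 360)

53.4696 cis(335°)


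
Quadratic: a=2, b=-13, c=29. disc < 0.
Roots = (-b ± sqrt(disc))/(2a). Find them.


disc = (-13)^2 - 4*2*29 = 169 - 232 = -63
sqrt(|disc|) = sqrt(63) = 7.9373
Real part = 13/(2*2) = 3.2500
Imag part = 7.9373/(2*2) = 1.9843

3.2500 ± 1.9843i


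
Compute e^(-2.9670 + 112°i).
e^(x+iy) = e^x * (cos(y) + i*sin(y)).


e^-2.9670 = 0.0515
cos(112°) = -0.3746
sin(112°) = 0.92718
Real = 0.0515*(-0.3746) = -0.0193
Imag = 0.0515*0.92718 = 0.0477

-0.0193 + 0.0477i


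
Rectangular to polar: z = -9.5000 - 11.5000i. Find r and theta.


r = sqrt(90.25+132.25) = sqrt(222.5) = 14.9164
theta = atan2(-11.5, -9.5) = -129.5597 degrees

r = 14.9164, theta = -129.5597 degrees


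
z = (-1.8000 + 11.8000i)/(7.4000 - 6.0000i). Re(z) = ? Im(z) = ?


Multiply by conjugate: (-1.8000 + 11.8000i)(7.4000 + 6.0000i) / (7.4^2 + (-6)^2)
Numerator real = -1.8*7.4 + 11.8*(-6) = -84.12
Numerator imag = 11.8*7.4 - (-1.8)*(-6) = 76.52
Denominator = 90.76
Re(z) = -84.12/90.76 = -0.9268
Im(z) = 76.52/90.76 = 0.8431

Re(z) = -0.9268, Im(z) = 0.8431


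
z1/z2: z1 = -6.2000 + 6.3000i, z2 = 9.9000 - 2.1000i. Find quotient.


Conjugate of z2 = 9.9000 + 2.1000i
Numerator: (-6.2000 + 6.3000i)(9.9000 + 2.1000i) = -74.6100 + 49.3500i
Denominator: 9.9^2 + (-2.1)^2 = 102.42
Result = (-74.6100 + 49.3500i)/102.42

-0.7285 + 0.4818i


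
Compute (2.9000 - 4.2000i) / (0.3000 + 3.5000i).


Conjugate of z2 = 0.3000 - 3.5000i
Numerator: (2.9000 - 4.2000i)(0.3000 - 3.5000i) = -13.8300 - 11.4100i
Denominator: 0.3^2 + 3.5^2 = 12.34
Result = (-13.8300 - 11.4100i)/12.34

-1.1207 - 0.9246i


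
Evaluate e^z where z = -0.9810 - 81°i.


e^-0.9810 = 0.37494
cos(-81°) = 0.15643
sin(-81°) = -0.9877
Real = 0.37494*0.15643 = 0.0587
Imag = 0.37494*(-0.9877) = -0.3703

0.0587 - 0.3703i


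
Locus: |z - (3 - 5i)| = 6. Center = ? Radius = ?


|z - z0| = r is a circle with center z0 and radius r.
Center = (3, -5), radius = 6

Circle with center (3, -5) and radius 6


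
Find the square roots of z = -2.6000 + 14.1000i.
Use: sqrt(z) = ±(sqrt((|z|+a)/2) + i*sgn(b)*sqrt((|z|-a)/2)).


|z| = sqrt(6.76+198.81) = 14.3377
sqrt((|z|+a)/2) = sqrt((14.3377+(-2.6))/2) = sqrt(5.8689) = 2.4226
sqrt((|z|-a)/2) = sqrt((14.3377-(-2.6))/2) = sqrt(8.4689) = 2.9101

±(2.4226 + 2.9101i) i.e. 2.4226 + 2.9101i and -2.4226 - 2.9101i


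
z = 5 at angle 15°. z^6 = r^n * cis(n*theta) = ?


r^6 = 5^6 = 15625
n*theta = 6*15° = 90° = 90° (mod 360)
a = 15625*cos(90°) = 0
b = 15625*sin(90°) = 15625.0000

15625 cis(90°) = 0 + 15625.0000i


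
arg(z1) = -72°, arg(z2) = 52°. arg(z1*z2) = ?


arg(z1*z2) = -72° + 52° = -20°
Normalized to (-180°, 180°]: -20°

-20°


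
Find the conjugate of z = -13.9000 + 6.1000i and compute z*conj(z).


z_bar = -13.9000 - 6.1000i
z*z_bar = (-13.9)^2 + 6.1^2 = 193.21 + 37.21 = 230.42

z_bar = -13.9000 - 6.1000i, z*z_bar = 230.42


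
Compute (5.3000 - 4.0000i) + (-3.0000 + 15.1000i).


Real: 5.3 - 3 = 2.3
Imag: -4 + 15.1 = 11.1

2.3000 + 11.1000i


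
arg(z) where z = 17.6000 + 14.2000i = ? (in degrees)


Re = 17.6, Im = 14.2
arg = atan2(14.2, 17.6) = 38.8972 degrees

arg(z) = 38.8972 degrees


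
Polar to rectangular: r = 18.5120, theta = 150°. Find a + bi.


a = 18.5120*cos(150°) = 18.5120*(-0.86603) = -16.0319
b = 18.5120*sin(150°) = 18.5120*0.5 = 9.2560

-16.0319 + 9.2560i


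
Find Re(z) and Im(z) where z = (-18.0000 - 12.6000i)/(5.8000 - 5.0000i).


Multiply by conjugate: (-18.0000 - 12.6000i)(5.8000 + 5.0000i) / (5.8^2 + (-5)^2)
Numerator real = -18*5.8 - (12.6)*(-5) = -41.4
Numerator imag = -12.6*5.8 - (-18)*(-5) = -163.08
Denominator = 58.64
Re(z) = -41.4/58.64 = -0.7060
Im(z) = -163.08/58.64 = -2.7810

Re(z) = -0.7060, Im(z) = -2.7810


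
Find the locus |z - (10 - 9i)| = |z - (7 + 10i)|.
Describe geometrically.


Equal distances means the locus is the perpendicular bisector of z1 and z2.
Midpoint = ((10+7)/2, (-9+10)/2) = (8.5000, 0.5000)

Perpendicular bisector through (8.5000, 0.5000)


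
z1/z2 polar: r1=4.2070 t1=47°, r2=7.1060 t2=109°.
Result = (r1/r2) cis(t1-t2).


r = 4.2070 / 7.1060 = 0.5920
theta = 47° - 109° = -62° = 298° (mod 360)

0.5920 cis(298°)


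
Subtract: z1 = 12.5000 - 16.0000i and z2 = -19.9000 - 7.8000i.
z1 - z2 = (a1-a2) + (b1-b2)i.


Real: 12.5 + 19.9 = 32.4
Imag: -16 + 7.8 = -8.2

32.4000 - 8.2000i


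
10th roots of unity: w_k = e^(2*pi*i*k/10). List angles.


The 10th roots of unity are cis(360k/10°) for k=0..9
Angle step = 360/10 = 36°
Primitive root: cis(36°)
Primitive root = 0.8090 + 0.5878i

10 roots at angles: 0°, 36°, 72°, 108°, 144°, 180°, 216°, 252°, 288°, 324°


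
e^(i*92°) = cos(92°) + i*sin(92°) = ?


cos(92°) = -0.0349
sin(92°) = 0.9994

e^(i*92°) = -0.0349 + 0.9994i


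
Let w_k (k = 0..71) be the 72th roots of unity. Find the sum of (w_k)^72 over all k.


The roots are w_k = w^k with w = e^(2*pi*i/72), and (w^k)^72 = (w^72)^k.
So S = 1 + u + u^2 + ... + u^(71) with u = w^72.
72 = 1*72 + 0, so 72 is a multiple of 72 and u = (w^72)^1 = 1.
Every one of the 72 terms equals 1: S = 72

S = 72


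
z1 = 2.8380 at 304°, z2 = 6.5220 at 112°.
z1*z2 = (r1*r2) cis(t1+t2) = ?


r = 2.8380 * 6.5220 = 18.5094
theta = 304° + 112° = 416° = 56° (mod 360)

18.5094 cis(56°)


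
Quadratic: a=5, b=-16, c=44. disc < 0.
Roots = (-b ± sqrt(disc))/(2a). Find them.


disc = (-16)^2 - 4*5*44 = 256 - 880 = -624
sqrt(|disc|) = sqrt(624) = 24.9800
Real part = 16/(2*5) = 1.6000
Imag part = 24.9800/(2*5) = 2.4980

1.6000 ± 2.4980i


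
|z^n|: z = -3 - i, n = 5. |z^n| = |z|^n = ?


|z| = sqrt(9+1) = sqrt(10) = 3.1623
|z^5| = |z|^5 = (sqrt(10))^5 = 10^2 * sqrt(10) = 100*sqrt(10)

|z^5| = 100*sqrt(10) ≈ 316.2278


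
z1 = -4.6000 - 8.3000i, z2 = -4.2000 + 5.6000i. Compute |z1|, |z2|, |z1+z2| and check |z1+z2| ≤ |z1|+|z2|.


|z1| = sqrt((-4.6)^2 + (-8.3)^2) = sqrt(90.05) = 9.4895
|z2| = sqrt((-4.2)^2 + 5.6^2) = sqrt(49) = 7.0000
z1+z2 = -8.8000 - 2.7000i
|z1+z2| = sqrt(84.73) = 9.2049
|z1|+|z2| = 9.4895 + 7.0000 = 16.4895

|z1+z2| = 9.2049 ≤ |z1|+|z2| = 16.4895 (verified)


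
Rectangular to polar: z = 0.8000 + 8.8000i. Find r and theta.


r = sqrt(0.64+77.44) = sqrt(78.08) = 8.8363
theta = atan2(8.8, 0.8) = 84.8056 degrees

r = 8.8363, theta = 84.8056 degrees


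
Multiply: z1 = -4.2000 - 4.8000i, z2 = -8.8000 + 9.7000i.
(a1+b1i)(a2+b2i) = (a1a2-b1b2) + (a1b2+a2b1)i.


Real = -4.2*(-8.8) - (-4.8)*9.7 = 36.96 - (-46.56) = 83.52
Imag = -4.2*9.7 - (8.8)*(-4.8) = -40.74 + 42.24 = 1.5

83.5200 + 1.5000i


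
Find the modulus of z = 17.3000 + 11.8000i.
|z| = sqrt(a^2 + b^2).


|z| = sqrt(17.3^2 + 11.8^2) = sqrt(299.29 + 139.24) = sqrt(438.53) = 20.9411

|z| = 20.9411


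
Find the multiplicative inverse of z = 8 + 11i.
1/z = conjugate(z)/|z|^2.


|z|^2 = 64+121 = 185
1/z = (8 - 11i)/185

1/z = 0.0432 - 0.0595i


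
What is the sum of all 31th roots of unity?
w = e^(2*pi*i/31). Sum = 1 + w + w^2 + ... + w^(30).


The sum of all 31th roots of unity is 0.
Geometric series: (1 - w^31)/(1 - w) = (1-1)/(1-w) = 0 since w^31 = 1, w ≠ 1.
Alternatively: coefficient of z^30 in z^31 - 1 is 0.

0


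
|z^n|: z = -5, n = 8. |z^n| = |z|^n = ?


|z| = sqrt(25+0) = sqrt(25) = 5
|z^8| = |z|^8 = 5^8 = 390625

|z^8| = 390625


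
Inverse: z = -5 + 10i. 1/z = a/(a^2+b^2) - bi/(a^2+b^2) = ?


|z|^2 = 25+100 = 125
1/z = (-5 - 10i)/125

1/z = -0.0400 - 0.0800i


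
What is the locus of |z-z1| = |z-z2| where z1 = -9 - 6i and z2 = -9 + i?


Equal distances means the locus is the perpendicular bisector of z1 and z2.
Midpoint = ((-9+(-9))/2, (-6+1)/2) = (-9.0000, -2.5000)

Perpendicular bisector through (-9.0000, -2.5000)


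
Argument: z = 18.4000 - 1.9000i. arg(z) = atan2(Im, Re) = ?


Re = 18.4, Im = -1.9
arg = atan2(-1.9, 18.4) = -5.8955 degrees

arg(z) = -5.8955 degrees


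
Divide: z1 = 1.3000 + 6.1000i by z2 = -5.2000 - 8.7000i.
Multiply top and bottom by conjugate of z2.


Conjugate of z2 = -5.2000 + 8.7000i
Numerator: (1.3000 + 6.1000i)(-5.2000 + 8.7000i) = -59.8300 - 20.4100i
Denominator: (-5.2)^2 + (-8.7)^2 = 102.73
Result = (-59.8300 - 20.4100i)/102.73

-0.5824 - 0.1987i


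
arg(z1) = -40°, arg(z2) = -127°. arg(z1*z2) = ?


arg(z1*z2) = -40° - 127° = -167°
Normalized to (-180°, 180°]: -167°

-167°


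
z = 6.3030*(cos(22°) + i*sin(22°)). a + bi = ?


a = 6.3030*cos(22°) = 6.3030*0.92718 = 5.8440
b = 6.3030*sin(22°) = 6.3030*0.3746 = 2.3611

5.8440 + 2.3611i


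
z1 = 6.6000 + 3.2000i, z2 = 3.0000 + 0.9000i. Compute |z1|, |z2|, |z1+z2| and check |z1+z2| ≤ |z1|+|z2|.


|z1| = sqrt(6.6^2 + 3.2^2) = sqrt(53.8) = 7.3348
|z2| = sqrt(3^2 + 0.9^2) = sqrt(9.81) = 3.1321
z1+z2 = 9.6000 + 4.1000i
|z1+z2| = sqrt(108.97) = 10.4389
|z1|+|z2| = 7.3348 + 3.1321 = 10.4669

|z1+z2| = 10.4389 ≤ |z1|+|z2| = 10.4669 (verified)


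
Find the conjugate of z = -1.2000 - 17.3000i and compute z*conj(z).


z_bar = -1.2000 + 17.3000i
z*z_bar = (-1.2)^2 + (-17.3)^2 = 1.44 + 299.29 = 300.73

z_bar = -1.2000 + 17.3000i, z*z_bar = 300.73


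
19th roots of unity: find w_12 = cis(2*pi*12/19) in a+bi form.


Angle = 360*12/19 = 227.3684°
a = cos(227.3684°) = -0.6773
b = sin(227.3684°) = -0.7357

-0.6773 - 0.7357i


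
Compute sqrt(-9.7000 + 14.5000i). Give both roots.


|z| = sqrt(94.09+210.25) = 17.4453
sqrt((|z|+a)/2) = sqrt((17.4453+(-9.7))/2) = sqrt(3.8727) = 1.9679
sqrt((|z|-a)/2) = sqrt((17.4453-(-9.7))/2) = sqrt(13.5727) = 3.6841

±(1.9679 + 3.6841i) i.e. 1.9679 + 3.6841i and -1.9679 - 3.6841i


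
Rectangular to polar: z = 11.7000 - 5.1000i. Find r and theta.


r = sqrt(136.89+26.01) = sqrt(162.9) = 12.7632
theta = atan2(-5.1, 11.7) = -23.5523 degrees

r = 12.7632, theta = -23.5523 degrees


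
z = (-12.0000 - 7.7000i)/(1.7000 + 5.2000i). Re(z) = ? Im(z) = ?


Multiply by conjugate: (-12.0000 - 7.7000i)(1.7000 - 5.2000i) / (1.7^2 + 5.2^2)
Numerator real = -12*1.7 - (7.7)*5.2 = -60.44
Numerator imag = -7.7*1.7 - (-12)*5.2 = 49.31
Denominator = 29.93
Re(z) = -60.44/29.93 = -2.0194
Im(z) = 49.31/29.93 = 1.6475

Re(z) = -2.0194, Im(z) = 1.6475
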